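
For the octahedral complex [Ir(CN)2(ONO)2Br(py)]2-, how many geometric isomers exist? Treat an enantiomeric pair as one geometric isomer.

An octahedron has six vertices in three trans pairs; every non-trans pair is cis.
Working through the distinct placements yields 6 geometric isomers: CN cis, ONO cis (3 arrangements, 2 chiral); CN cis, ONO trans; CN trans, ONO cis; CN trans, ONO trans.

6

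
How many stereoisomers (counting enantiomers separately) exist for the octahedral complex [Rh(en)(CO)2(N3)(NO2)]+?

Each en is bidentate and must span two cis positions.
There are 4 geometric isomers: CO trans; CO cis (3 arrangements, 2 chiral).
Of these, 2 lack any improper symmetry element and so occur as enantiomeric pairs, giving 4 + 2 = 6 stereoisomers in total.

6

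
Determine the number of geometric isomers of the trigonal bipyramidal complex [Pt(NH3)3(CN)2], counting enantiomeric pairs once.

3

Working through the distinct placements yields 3 geometric isomers: CN both axial; CN one axial, one equatorial; CN both equatorial.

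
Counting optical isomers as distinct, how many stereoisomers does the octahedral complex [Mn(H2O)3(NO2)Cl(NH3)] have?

An octahedron has six vertices in three trans pairs; every non-trans pair is cis.
Working through the distinct placements yields 4 geometric isomers: H2O mer (3 arrangements); H2O fac (chiral).
One of these lacks any improper symmetry element and so occurs as an enantiomeric pair, giving 4 + 1 = 5 stereoisomers in total.

5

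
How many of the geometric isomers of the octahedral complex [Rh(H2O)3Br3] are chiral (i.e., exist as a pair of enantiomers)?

0

Systematic placement gives 2 geometric isomers: H2O mer; H2O fac.
Each arrangement has an internal mirror plane or centre of symmetry, so none is chiral.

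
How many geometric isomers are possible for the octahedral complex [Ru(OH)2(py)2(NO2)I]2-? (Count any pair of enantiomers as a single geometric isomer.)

An octahedron has six vertices in three trans pairs; every non-trans pair is cis.
Systematic placement gives 6 geometric isomers: OH trans, py trans; OH cis, py cis (3 arrangements, 2 chiral); OH cis, py trans; OH trans, py cis.

6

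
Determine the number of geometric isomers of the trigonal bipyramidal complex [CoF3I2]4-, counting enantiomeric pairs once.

3

Systematic placement gives 3 geometric isomers: I both equatorial; I one axial, one equatorial; I both axial.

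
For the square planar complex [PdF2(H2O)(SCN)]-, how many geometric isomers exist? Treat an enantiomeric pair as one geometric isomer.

2

In a square planar complex each vertex has one trans partner and two cis neighbours.
Systematic placement gives 2 geometric isomers: F cis; F trans.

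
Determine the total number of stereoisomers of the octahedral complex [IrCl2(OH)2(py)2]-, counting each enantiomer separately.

6

The six octahedral sites form three mutually perpendicular trans pairs.
Working through the distinct placements yields 5 geometric isomers: Cl trans, OH trans, py trans; Cl trans, OH cis, py cis; Cl cis, OH cis, py trans; Cl cis, OH cis, py cis (chiral); Cl cis, OH trans, py cis.
One of these lacks any improper symmetry element and so occurs as an enantiomeric pair, giving 5 + 1 = 6 stereoisomers in total.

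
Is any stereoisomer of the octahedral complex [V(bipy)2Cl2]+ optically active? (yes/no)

yes

The six octahedral sites form three mutually perpendicular trans pairs.
Each bipy is bidentate and must span two cis positions.
Systematic placement gives 2 geometric isomers: Cl trans; Cl cis (chiral).
One of these lacks any improper symmetry element and so occurs as an enantiomeric pair, giving 2 + 1 = 3 stereoisomers in total.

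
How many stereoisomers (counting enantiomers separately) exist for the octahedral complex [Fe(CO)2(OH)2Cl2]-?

Working through the distinct placements yields 5 geometric isomers: CO trans, OH trans, Cl trans; CO trans, OH cis, Cl cis; CO cis, OH trans, Cl cis; CO cis, OH cis, Cl cis (chiral); CO cis, OH cis, Cl trans.
One of these lacks any improper symmetry element and so occurs as an enantiomeric pair, giving 5 + 1 = 6 stereoisomers in total.

6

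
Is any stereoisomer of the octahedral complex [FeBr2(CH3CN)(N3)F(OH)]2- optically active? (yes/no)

Exhaustive case analysis gives 9 geometric isomers.
Of these, 6 lack any improper symmetry element and so occur as enantiomeric pairs, giving 9 + 6 = 15 stereoisomers in total.

yes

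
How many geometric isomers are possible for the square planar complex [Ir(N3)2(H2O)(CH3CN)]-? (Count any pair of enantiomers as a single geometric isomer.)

2

In a square planar complex each vertex has one trans partner and two cis neighbours.
Systematic placement gives 2 geometric isomers: N3 cis; N3 trans.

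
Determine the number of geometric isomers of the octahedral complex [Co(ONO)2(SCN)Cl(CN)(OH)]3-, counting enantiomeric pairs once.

9

Exhaustive case analysis gives 9 geometric isomers.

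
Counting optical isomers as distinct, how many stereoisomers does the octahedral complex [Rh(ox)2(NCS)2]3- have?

3

The six octahedral sites form three mutually perpendicular trans pairs.
Each ox is bidentate and must span two cis positions.
Working through the distinct placements yields 2 geometric isomers: NCS trans; NCS cis (chiral).
One of these lacks any improper symmetry element and so occurs as an enantiomeric pair, giving 2 + 1 = 3 stereoisomers in total.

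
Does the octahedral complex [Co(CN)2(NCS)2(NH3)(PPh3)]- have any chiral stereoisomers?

yes

In an octahedral complex each vertex has one trans partner and four cis neighbours.
Working through the distinct placements yields 6 geometric isomers: CN trans, NCS trans; CN trans, NCS cis; CN cis, NCS cis (3 arrangements, 2 chiral); CN cis, NCS trans.
Of these, 2 lack any improper symmetry element and so occur as enantiomeric pairs, giving 6 + 2 = 8 stereoisomers in total.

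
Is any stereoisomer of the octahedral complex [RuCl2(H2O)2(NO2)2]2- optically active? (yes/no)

In an octahedral complex each vertex has one trans partner and four cis neighbours.
Systematic placement gives 5 geometric isomers: Cl trans, H2O trans, NO2 trans; Cl trans, H2O cis, NO2 cis; Cl cis, H2O cis, NO2 trans; Cl cis, H2O cis, NO2 cis (chiral); Cl cis, H2O trans, NO2 cis.
One of these lacks any improper symmetry element and so occurs as an enantiomeric pair, giving 5 + 1 = 6 stereoisomers in total.

yes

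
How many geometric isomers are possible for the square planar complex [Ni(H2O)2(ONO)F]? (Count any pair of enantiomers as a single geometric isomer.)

A square has two trans pairs of vertices; adjacent vertices are cis.
There are 2 geometric isomers: H2O cis; H2O trans.

2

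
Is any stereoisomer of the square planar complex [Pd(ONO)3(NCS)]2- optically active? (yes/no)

no

A square has two trans pairs of vertices; adjacent vertices are cis.
Only one geometric arrangement is possible.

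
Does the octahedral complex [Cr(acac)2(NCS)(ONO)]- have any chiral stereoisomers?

yes

The six octahedral sites form three mutually perpendicular trans pairs.
Each acac is bidentate and must span two cis positions.
The distinct arrangements are (2 in all): NCS and ONO mutually trans; NCS and ONO mutually cis (chiral).
One of these lacks any improper symmetry element and so occurs as an enantiomeric pair, giving 2 + 1 = 3 stereoisomers in total.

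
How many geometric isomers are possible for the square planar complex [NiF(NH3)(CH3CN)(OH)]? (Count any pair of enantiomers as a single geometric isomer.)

In a square planar complex each vertex has one trans partner and two cis neighbours.
Working through the distinct placements yields 3 geometric isomers: (CH3CN/NH3 trans, F/OH trans); (CH3CN/OH trans, F/NH3 trans); (CH3CN/F trans, NH3/OH trans).

3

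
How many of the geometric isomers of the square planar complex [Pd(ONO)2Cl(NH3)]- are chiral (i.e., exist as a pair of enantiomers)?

In a square planar complex each vertex has one trans partner and two cis neighbours.
The distinct arrangements are (2 in all): ONO cis; ONO trans.
Each arrangement has an internal mirror plane or centre of symmetry, so none is chiral.

0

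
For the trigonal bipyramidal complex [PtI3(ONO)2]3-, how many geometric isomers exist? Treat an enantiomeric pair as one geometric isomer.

3

A trigonal bipyramid has two axial and three equatorial sites, which are chemically inequivalent.
Systematic placement gives 3 geometric isomers: ONO both equatorial; ONO one axial, one equatorial; ONO both axial.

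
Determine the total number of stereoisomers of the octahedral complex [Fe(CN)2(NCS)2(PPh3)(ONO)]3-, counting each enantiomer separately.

8

The six octahedral sites form three mutually perpendicular trans pairs.
Working through the distinct placements yields 6 geometric isomers: CN trans, NCS trans; CN trans, NCS cis; CN cis, NCS cis (3 arrangements, 2 chiral); CN cis, NCS trans.
Of these, 2 lack any improper symmetry element and so occur as enantiomeric pairs, giving 6 + 2 = 8 stereoisomers in total.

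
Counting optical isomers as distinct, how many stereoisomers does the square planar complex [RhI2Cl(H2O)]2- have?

2

Working through the distinct placements yields 2 geometric isomers: I cis; I trans.
Each arrangement has an internal mirror plane or centre of symmetry, so none is chiral.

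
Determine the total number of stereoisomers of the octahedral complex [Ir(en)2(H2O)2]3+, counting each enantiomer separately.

3

The six octahedral sites form three mutually perpendicular trans pairs.
Each en is bidentate and must span two cis positions.
The distinct arrangements are (2 in all): H2O trans; H2O cis (chiral).
One of these lacks any improper symmetry element and so occurs as an enantiomeric pair, giving 2 + 1 = 3 stereoisomers in total.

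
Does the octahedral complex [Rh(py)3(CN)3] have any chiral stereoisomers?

no

An octahedron has six vertices in three trans pairs; every non-trans pair is cis.
Systematic placement gives 2 geometric isomers: py mer; py fac.
Each arrangement has an internal mirror plane or centre of symmetry, so none is chiral.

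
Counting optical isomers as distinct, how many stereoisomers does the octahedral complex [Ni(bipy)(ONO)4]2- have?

Each bipy is bidentate and must span two cis positions.
Only one geometric arrangement is possible.

1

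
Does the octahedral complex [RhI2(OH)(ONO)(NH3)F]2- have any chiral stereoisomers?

An octahedron has six vertices in three trans pairs; every non-trans pair is cis.
Systematic enumeration (placing each ligand type in turn and discarding arrangements equivalent by rotation or reflection) gives 9 geometric isomers.
Of these, 6 lack any improper symmetry element and so occur as enantiomeric pairs, giving 9 + 6 = 15 stereoisomers in total.

yes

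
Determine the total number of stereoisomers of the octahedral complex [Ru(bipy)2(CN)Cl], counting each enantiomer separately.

Each bipy is bidentate and must span two cis positions.
Systematic placement gives 2 geometric isomers: CN and Cl mutually trans; CN and Cl mutually cis (chiral).
One of these lacks any improper symmetry element and so occurs as an enantiomeric pair, giving 2 + 1 = 3 stereoisomers in total.

3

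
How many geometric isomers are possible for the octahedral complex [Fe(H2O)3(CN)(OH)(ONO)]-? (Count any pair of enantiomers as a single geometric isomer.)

An octahedron has six vertices in three trans pairs; every non-trans pair is cis.
Systematic placement gives 4 geometric isomers: H2O mer (3 arrangements); H2O fac (chiral).

4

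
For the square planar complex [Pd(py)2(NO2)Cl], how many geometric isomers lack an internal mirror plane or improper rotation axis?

0

A square has two trans pairs of vertices; adjacent vertices are cis.
Working through the distinct placements yields 2 geometric isomers: py cis; py trans.
Each arrangement has an internal mirror plane or centre of symmetry, so none is chiral.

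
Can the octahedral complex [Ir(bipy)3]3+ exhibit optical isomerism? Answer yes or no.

yes

In an octahedral complex each vertex has one trans partner and four cis neighbours.
Each bipy is bidentate and must span two cis positions.
Only one geometric arrangement is possible; it has no improper symmetry element, so it exists as a pair of enantiomers (2 stereoisomers).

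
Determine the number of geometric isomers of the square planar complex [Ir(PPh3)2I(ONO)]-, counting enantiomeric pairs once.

2

A square has two trans pairs of vertices; adjacent vertices are cis.
The distinct arrangements are (2 in all): PPh3 cis; PPh3 trans.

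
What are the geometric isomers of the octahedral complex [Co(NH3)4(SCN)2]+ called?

cis and trans

There are 2 geometric isomers: SCN trans; SCN cis.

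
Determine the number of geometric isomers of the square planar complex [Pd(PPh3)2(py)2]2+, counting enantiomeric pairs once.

2

A square has two trans pairs of vertices; adjacent vertices are cis.
There are 2 geometric isomers: PPh3 cis; PPh3 trans.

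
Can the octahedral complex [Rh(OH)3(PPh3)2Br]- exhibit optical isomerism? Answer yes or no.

The six octahedral sites form three mutually perpendicular trans pairs.
Working through the distinct placements yields 3 geometric isomers: OH mer, PPh3 trans; OH fac, PPh3 cis; OH mer, PPh3 cis.
Each arrangement has an internal mirror plane or centre of symmetry, so none is chiral.

no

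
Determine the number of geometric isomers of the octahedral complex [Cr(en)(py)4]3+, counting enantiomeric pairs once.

Each en is bidentate and must span two cis positions.
Only one geometric arrangement is possible.

1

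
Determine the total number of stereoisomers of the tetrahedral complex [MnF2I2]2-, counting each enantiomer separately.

1

All four vertices of a tetrahedron are equivalent and mutually adjacent, so cis/trans isomerism cannot arise.
Only one geometric arrangement is possible.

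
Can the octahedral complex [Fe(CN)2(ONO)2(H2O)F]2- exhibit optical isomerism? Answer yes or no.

In an octahedral complex each vertex has one trans partner and four cis neighbours.
Systematic placement gives 6 geometric isomers: CN trans, ONO trans; CN trans, ONO cis; CN cis, ONO trans; CN cis, ONO cis (3 arrangements, 2 chiral).
Of these, 2 lack any improper symmetry element and so occur as enantiomeric pairs, giving 6 + 2 = 8 stereoisomers in total.

yes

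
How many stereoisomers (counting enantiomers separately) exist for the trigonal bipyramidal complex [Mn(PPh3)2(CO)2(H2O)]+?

Exhaustive case analysis gives 5 geometric isomers.
One of these lacks any improper symmetry element and so occurs as an enantiomeric pair, giving 5 + 1 = 6 stereoisomers in total.

6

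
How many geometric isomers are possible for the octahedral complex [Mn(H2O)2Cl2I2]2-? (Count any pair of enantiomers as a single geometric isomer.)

The six octahedral sites form three mutually perpendicular trans pairs.
There are 5 geometric isomers: H2O trans, Cl trans, I trans; H2O cis, Cl trans, I cis; H2O cis, Cl cis, I trans; H2O cis, Cl cis, I cis (chiral); H2O trans, Cl cis, I cis.

5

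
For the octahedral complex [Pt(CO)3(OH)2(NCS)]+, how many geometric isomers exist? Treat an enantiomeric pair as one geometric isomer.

In an octahedral complex each vertex has one trans partner and four cis neighbours.
Systematic placement gives 3 geometric isomers: CO mer, OH trans; CO mer, OH cis; CO fac, OH cis.

3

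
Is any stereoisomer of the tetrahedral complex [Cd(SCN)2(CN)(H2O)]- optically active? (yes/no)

no

Only one geometric arrangement is possible.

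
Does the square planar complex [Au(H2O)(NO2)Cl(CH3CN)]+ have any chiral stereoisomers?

A square has two trans pairs of vertices; adjacent vertices are cis.
Working through the distinct placements yields 3 geometric isomers: (CH3CN/H2O trans, Cl/NO2 trans); (CH3CN/NO2 trans, Cl/H2O trans); (CH3CN/Cl trans, H2O/NO2 trans).
Each arrangement has an internal mirror plane or centre of symmetry, so none is chiral.

no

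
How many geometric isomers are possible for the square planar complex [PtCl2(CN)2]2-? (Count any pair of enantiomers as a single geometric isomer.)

A square has two trans pairs of vertices; adjacent vertices are cis.
There are 2 geometric isomers: Cl cis; Cl trans.

2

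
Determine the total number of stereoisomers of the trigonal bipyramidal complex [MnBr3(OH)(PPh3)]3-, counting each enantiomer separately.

4

In a trigonal bipyramid the two axial positions differ from the three equatorial ones.
Systematic placement gives 4 geometric isomers: OH equatorial, PPh3 equatorial; OH axial, PPh3 equatorial; OH equatorial, PPh3 axial; OH axial, PPh3 axial.
Each arrangement has an internal mirror plane or centre of symmetry, so none is chiral.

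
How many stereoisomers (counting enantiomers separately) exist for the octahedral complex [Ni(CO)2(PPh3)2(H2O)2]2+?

6

An octahedron has six vertices in three trans pairs; every non-trans pair is cis.
The distinct arrangements are (5 in all): CO trans, PPh3 trans, H2O trans; CO trans, PPh3 cis, H2O cis; CO cis, PPh3 trans, H2O cis; CO cis, PPh3 cis, H2O cis (chiral); CO cis, PPh3 cis, H2O trans.
One of these lacks any improper symmetry element and so occurs as an enantiomeric pair, giving 5 + 1 = 6 stereoisomers in total.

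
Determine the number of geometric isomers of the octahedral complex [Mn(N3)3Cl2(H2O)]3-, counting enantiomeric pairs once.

3

Working through the distinct placements yields 3 geometric isomers: N3 mer, Cl trans; N3 mer, Cl cis; N3 fac, Cl cis.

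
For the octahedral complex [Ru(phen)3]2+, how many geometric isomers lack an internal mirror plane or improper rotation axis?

1

Each phen is bidentate and must span two cis positions.
Only one geometric arrangement is possible; it has no improper symmetry element, so it exists as a pair of enantiomers (2 stereoisomers).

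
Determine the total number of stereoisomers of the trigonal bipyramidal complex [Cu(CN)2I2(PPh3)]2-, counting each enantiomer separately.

6

Placing the ligands in turn and identifying arrangements related by rotation or reflection leaves 5 distinct geometric isomers.
One of these lacks any improper symmetry element and so occurs as an enantiomeric pair, giving 5 + 1 = 6 stereoisomers in total.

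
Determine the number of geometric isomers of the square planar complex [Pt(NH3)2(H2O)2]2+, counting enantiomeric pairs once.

Systematic placement gives 2 geometric isomers: NH3 cis; NH3 trans.

2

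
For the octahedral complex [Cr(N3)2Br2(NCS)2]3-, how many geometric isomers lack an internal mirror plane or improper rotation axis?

The six octahedral sites form three mutually perpendicular trans pairs.
The distinct arrangements are (5 in all): N3 trans, Br trans, NCS trans; N3 cis, Br trans, NCS cis; N3 cis, Br cis, NCS trans; N3 cis, Br cis, NCS cis (chiral); N3 trans, Br cis, NCS cis.
One of these lacks any improper symmetry element and so occurs as an enantiomeric pair, giving 5 + 1 = 6 stereoisomers in total.

1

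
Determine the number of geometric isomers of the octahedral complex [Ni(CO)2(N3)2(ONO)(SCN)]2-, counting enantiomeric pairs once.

6

The six octahedral sites form three mutually perpendicular trans pairs.
There are 6 geometric isomers: CO trans, N3 trans; CO trans, N3 cis; CO cis, N3 cis (3 arrangements, 2 chiral); CO cis, N3 trans.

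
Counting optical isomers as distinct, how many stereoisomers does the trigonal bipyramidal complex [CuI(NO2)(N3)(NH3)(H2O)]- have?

20

In a trigonal bipyramid the two axial positions differ from the three equatorial ones.
Placing the ligands in turn and identifying arrangements related by rotation or reflection leaves 10 distinct geometric isomers.
Of these, 10 lack any improper symmetry element and so occur as enantiomeric pairs, giving 10 + 10 = 20 stereoisomers in total.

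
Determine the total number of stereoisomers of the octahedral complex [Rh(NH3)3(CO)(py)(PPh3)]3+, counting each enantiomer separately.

5

In an octahedral complex each vertex has one trans partner and four cis neighbours.
Systematic placement gives 4 geometric isomers: NH3 mer (3 arrangements); NH3 fac (chiral).
One of these lacks any improper symmetry element and so occurs as an enantiomeric pair, giving 4 + 1 = 5 stereoisomers in total.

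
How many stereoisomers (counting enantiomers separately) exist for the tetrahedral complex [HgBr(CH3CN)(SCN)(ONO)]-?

2

Only one geometric arrangement is possible; it has no improper symmetry element, so it exists as a pair of enantiomers (2 stereoisomers).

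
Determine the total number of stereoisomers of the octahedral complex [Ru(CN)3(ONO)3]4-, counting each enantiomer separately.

The distinct arrangements are (2 in all): CN mer; CN fac.
Each arrangement has an internal mirror plane or centre of symmetry, so none is chiral.

2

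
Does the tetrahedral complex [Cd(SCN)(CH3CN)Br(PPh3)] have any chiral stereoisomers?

yes

In a tetrahedral complex all four positions are equivalent and every pair of ligands is adjacent — there is no cis/trans distinction.
Only one geometric arrangement is possible; it has no improper symmetry element, so it exists as a pair of enantiomers (2 stereoisomers).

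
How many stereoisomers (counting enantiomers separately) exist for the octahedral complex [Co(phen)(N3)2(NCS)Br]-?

6

The six octahedral sites form three mutually perpendicular trans pairs.
Each phen is bidentate and must span two cis positions.
The distinct arrangements are (4 in all): N3 cis (3 arrangements, 2 chiral); N3 trans.
Of these, 2 lack any improper symmetry element and so occur as enantiomeric pairs, giving 4 + 2 = 6 stereoisomers in total.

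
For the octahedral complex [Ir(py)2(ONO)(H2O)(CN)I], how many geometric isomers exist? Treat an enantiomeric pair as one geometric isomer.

Exhaustive case analysis gives 9 geometric isomers.

9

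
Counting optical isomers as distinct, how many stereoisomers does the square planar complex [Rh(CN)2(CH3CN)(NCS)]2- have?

2

Working through the distinct placements yields 2 geometric isomers: CN cis; CN trans.
Each arrangement has an internal mirror plane or centre of symmetry, so none is chiral.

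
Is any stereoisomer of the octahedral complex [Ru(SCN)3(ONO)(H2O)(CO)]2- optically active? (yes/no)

Working through the distinct placements yields 4 geometric isomers: SCN mer (3 arrangements); SCN fac (chiral).
One of these lacks any improper symmetry element and so occurs as an enantiomeric pair, giving 4 + 1 = 5 stereoisomers in total.

yes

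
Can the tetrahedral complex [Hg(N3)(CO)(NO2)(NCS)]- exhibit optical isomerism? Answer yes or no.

Only one geometric arrangement is possible; it has no improper symmetry element, so it exists as a pair of enantiomers (2 stereoisomers).

yes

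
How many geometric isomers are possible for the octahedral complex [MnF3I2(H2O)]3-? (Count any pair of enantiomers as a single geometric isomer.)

3

In an octahedral complex each vertex has one trans partner and four cis neighbours.
Systematic placement gives 3 geometric isomers: F mer, I trans; F mer, I cis; F fac, I cis.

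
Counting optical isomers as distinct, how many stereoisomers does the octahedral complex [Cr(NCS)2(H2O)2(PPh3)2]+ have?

Systematic placement gives 5 geometric isomers: NCS trans, H2O trans, PPh3 trans; NCS cis, H2O trans, PPh3 cis; NCS cis, H2O cis, PPh3 trans; NCS cis, H2O cis, PPh3 cis (chiral); NCS trans, H2O cis, PPh3 cis.
One of these lacks any improper symmetry element and so occurs as an enantiomeric pair, giving 5 + 1 = 6 stereoisomers in total.

6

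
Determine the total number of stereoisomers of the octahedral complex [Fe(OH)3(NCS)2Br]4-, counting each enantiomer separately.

3

In an octahedral complex each vertex has one trans partner and four cis neighbours.
Working through the distinct placements yields 3 geometric isomers: OH mer, NCS cis; OH mer, NCS trans; OH fac, NCS cis.
Each arrangement has an internal mirror plane or centre of symmetry, so none is chiral.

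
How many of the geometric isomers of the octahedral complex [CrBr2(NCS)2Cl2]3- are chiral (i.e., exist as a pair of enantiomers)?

1

The six octahedral sites form three mutually perpendicular trans pairs.
There are 5 geometric isomers: Br trans, NCS trans, Cl trans; Br trans, NCS cis, Cl cis; Br cis, NCS trans, Cl cis; Br cis, NCS cis, Cl cis (chiral); Br cis, NCS cis, Cl trans.
One of these lacks any improper symmetry element and so occurs as an enantiomeric pair, giving 5 + 1 = 6 stereoisomers in total.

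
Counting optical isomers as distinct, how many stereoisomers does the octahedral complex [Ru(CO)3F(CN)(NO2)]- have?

5

In an octahedral complex each vertex has one trans partner and four cis neighbours.
The distinct arrangements are (4 in all): CO mer (3 arrangements); CO fac (chiral).
One of these lacks any improper symmetry element and so occurs as an enantiomeric pair, giving 4 + 1 = 5 stereoisomers in total.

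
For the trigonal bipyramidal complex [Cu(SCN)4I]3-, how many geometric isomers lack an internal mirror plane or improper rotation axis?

0

In a trigonal bipyramid the two axial positions differ from the three equatorial ones.
There are 2 geometric isomers: I axial; I equatorial.
Each arrangement has an internal mirror plane or centre of symmetry, so none is chiral.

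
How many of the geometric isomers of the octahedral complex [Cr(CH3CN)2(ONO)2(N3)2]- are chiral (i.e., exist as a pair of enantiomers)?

1

Working through the distinct placements yields 5 geometric isomers: CH3CN trans, ONO trans, N3 trans; CH3CN trans, ONO cis, N3 cis; CH3CN cis, ONO trans, N3 cis; CH3CN cis, ONO cis, N3 cis (chiral); CH3CN cis, ONO cis, N3 trans.
One of these lacks any improper symmetry element and so occurs as an enantiomeric pair, giving 5 + 1 = 6 stereoisomers in total.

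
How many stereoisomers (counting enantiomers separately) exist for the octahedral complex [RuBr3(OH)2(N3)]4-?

3

In an octahedral complex each vertex has one trans partner and four cis neighbours.
There are 3 geometric isomers: Br mer, OH trans; Br mer, OH cis; Br fac, OH cis.
Each arrangement has an internal mirror plane or centre of symmetry, so none is chiral.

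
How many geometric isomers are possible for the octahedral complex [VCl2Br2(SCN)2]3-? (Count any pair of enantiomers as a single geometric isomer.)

There are 5 geometric isomers: Cl trans, Br trans, SCN trans; Cl cis, Br trans, SCN cis; Cl cis, Br cis, SCN trans; Cl cis, Br cis, SCN cis (chiral); Cl trans, Br cis, SCN cis.

5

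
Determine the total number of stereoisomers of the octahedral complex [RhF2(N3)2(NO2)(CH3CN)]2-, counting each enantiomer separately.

An octahedron has six vertices in three trans pairs; every non-trans pair is cis.
There are 6 geometric isomers: F cis, N3 cis (3 arrangements, 2 chiral); F cis, N3 trans; F trans, N3 cis; F trans, N3 trans.
Of these, 2 lack any improper symmetry element and so occur as enantiomeric pairs, giving 6 + 2 = 8 stereoisomers in total.

8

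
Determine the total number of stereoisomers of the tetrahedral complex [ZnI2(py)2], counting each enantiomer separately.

1

Only one geometric arrangement is possible.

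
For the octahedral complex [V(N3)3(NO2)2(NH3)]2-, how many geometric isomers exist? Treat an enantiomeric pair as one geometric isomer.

Working through the distinct placements yields 3 geometric isomers: N3 mer, NO2 trans; N3 mer, NO2 cis; N3 fac, NO2 cis.

3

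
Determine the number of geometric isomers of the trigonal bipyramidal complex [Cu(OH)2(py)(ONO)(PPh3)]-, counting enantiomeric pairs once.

In a trigonal bipyramid the two axial positions differ from the three equatorial ones.
Systematic enumeration (placing each ligand type in turn and discarding arrangements equivalent by rotation or reflection) gives 7 geometric isomers.

7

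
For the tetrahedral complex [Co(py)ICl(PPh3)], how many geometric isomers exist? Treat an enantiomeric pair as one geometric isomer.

All four vertices of a tetrahedron are equivalent and mutually adjacent, so cis/trans isomerism cannot arise.
Only one geometric arrangement is possible; it has no improper symmetry element, so it exists as a pair of enantiomers (2 stereoisomers).

1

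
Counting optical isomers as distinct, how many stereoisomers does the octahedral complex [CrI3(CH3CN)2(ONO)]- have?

There are 3 geometric isomers: I mer, CH3CN trans; I fac, CH3CN cis; I mer, CH3CN cis.
Each arrangement has an internal mirror plane or centre of symmetry, so none is chiral.

3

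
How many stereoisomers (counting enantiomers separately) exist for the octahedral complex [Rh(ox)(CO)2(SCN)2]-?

4

The six octahedral sites form three mutually perpendicular trans pairs.
Each ox is bidentate and must span two cis positions.
Systematic placement gives 3 geometric isomers: CO trans, SCN cis; CO cis, SCN cis (chiral); CO cis, SCN trans.
One of these lacks any improper symmetry element and so occurs as an enantiomeric pair, giving 3 + 1 = 4 stereoisomers in total.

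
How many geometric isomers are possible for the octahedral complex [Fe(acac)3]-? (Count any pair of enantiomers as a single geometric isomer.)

1

Each acac is bidentate and must span two cis positions.
Only one geometric arrangement is possible; it has no improper symmetry element, so it exists as a pair of enantiomers (2 stereoisomers).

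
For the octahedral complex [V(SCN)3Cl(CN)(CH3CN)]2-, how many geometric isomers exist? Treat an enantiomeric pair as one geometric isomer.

Working through the distinct placements yields 4 geometric isomers: SCN mer (3 arrangements); SCN fac (chiral).

4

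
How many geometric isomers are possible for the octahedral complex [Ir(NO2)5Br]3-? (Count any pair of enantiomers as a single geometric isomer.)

Only one geometric arrangement is possible.

1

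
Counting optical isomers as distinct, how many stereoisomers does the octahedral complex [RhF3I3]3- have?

The six octahedral sites form three mutually perpendicular trans pairs.
There are 2 geometric isomers: F mer; F fac.
Each arrangement has an internal mirror plane or centre of symmetry, so none is chiral.

2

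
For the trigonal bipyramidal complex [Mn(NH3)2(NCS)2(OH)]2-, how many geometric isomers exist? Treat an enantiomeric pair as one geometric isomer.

A trigonal bipyramid has two axial and three equatorial sites, which are chemically inequivalent.
Systematic enumeration (placing each ligand type in turn and discarding arrangements equivalent by rotation or reflection) gives 5 geometric isomers.

5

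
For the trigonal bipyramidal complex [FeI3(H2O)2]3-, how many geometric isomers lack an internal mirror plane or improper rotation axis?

A trigonal bipyramid has two axial and three equatorial sites, which are chemically inequivalent.
There are 3 geometric isomers: H2O both axial; H2O one axial, one equatorial; H2O both equatorial.
Each arrangement has an internal mirror plane or centre of symmetry, so none is chiral.

0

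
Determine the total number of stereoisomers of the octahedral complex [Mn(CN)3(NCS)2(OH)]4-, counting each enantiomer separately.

The distinct arrangements are (3 in all): CN mer, NCS cis; CN mer, NCS trans; CN fac, NCS cis.
Each arrangement has an internal mirror plane or centre of symmetry, so none is chiral.

3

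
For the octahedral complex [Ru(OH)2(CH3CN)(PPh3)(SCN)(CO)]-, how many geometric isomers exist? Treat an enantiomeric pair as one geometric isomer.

9

The six octahedral sites form three mutually perpendicular trans pairs.
Placing the ligands in turn and identifying arrangements related by rotation or reflection leaves 9 distinct geometric isomers.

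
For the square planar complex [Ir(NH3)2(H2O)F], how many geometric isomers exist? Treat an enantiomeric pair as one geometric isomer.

2

In a square planar complex each vertex has one trans partner and two cis neighbours.
There are 2 geometric isomers: NH3 cis; NH3 trans.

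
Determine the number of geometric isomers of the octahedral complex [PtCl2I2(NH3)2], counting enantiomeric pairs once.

An octahedron has six vertices in three trans pairs; every non-trans pair is cis.
There are 5 geometric isomers: Cl trans, I trans, NH3 trans; Cl trans, I cis, NH3 cis; Cl cis, I cis, NH3 trans; Cl cis, I cis, NH3 cis (chiral); Cl cis, I trans, NH3 cis.

5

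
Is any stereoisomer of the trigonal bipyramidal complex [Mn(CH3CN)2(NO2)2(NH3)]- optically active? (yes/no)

yes

In a trigonal bipyramid the two axial positions differ from the three equatorial ones.
Systematic enumeration (placing each ligand type in turn and discarding arrangements equivalent by rotation or reflection) gives 5 geometric isomers.
One of these lacks any improper symmetry element and so occurs as an enantiomeric pair, giving 5 + 1 = 6 stereoisomers in total.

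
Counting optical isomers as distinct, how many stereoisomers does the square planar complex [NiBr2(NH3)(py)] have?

A square has two trans pairs of vertices; adjacent vertices are cis.
There are 2 geometric isomers: Br cis; Br trans.
Each arrangement has an internal mirror plane or centre of symmetry, so none is chiral.

2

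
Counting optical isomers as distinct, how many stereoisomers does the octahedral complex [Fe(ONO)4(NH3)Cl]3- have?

The six octahedral sites form three mutually perpendicular trans pairs.
Systematic placement gives 2 geometric isomers: NH3 and Cl mutually trans; NH3 and Cl mutually cis.
Each arrangement has an internal mirror plane or centre of symmetry, so none is chiral.

2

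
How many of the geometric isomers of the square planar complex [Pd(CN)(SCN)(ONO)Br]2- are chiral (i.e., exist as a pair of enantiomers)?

A square has two trans pairs of vertices; adjacent vertices are cis.
The distinct arrangements are (3 in all): (Br/ONO trans, CN/SCN trans); (Br/SCN trans, CN/ONO trans); (Br/CN trans, ONO/SCN trans).
Each arrangement has an internal mirror plane or centre of symmetry, so none is chiral.

0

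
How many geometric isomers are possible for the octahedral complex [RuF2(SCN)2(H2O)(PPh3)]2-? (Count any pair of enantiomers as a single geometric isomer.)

6

The distinct arrangements are (6 in all): F trans, SCN trans; F trans, SCN cis; F cis, SCN trans; F cis, SCN cis (3 arrangements, 2 chiral).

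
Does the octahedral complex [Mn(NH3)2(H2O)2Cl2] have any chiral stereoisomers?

In an octahedral complex each vertex has one trans partner and four cis neighbours.
Working through the distinct placements yields 5 geometric isomers: NH3 trans, H2O trans, Cl trans; NH3 cis, H2O cis, Cl trans; NH3 trans, H2O cis, Cl cis; NH3 cis, H2O cis, Cl cis (chiral); NH3 cis, H2O trans, Cl cis.
One of these lacks any improper symmetry element and so occurs as an enantiomeric pair, giving 5 + 1 = 6 stereoisomers in total.

yes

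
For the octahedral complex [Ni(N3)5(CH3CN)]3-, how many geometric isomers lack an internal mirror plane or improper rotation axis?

0

The six octahedral sites form three mutually perpendicular trans pairs.
Only one geometric arrangement is possible.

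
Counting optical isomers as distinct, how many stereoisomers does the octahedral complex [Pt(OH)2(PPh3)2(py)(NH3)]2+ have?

The six octahedral sites form three mutually perpendicular trans pairs.
The distinct arrangements are (6 in all): OH cis, PPh3 cis (3 arrangements, 2 chiral); OH cis, PPh3 trans; OH trans, PPh3 cis; OH trans, PPh3 trans.
Of these, 2 lack any improper symmetry element and so occur as enantiomeric pairs, giving 6 + 2 = 8 stereoisomers in total.

8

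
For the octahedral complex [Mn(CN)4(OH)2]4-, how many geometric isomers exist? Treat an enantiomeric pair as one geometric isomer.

2

The six octahedral sites form three mutually perpendicular trans pairs.
The distinct arrangements are (2 in all): OH trans; OH cis.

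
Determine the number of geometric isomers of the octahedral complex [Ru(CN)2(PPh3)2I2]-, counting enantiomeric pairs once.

An octahedron has six vertices in three trans pairs; every non-trans pair is cis.
The distinct arrangements are (5 in all): CN trans, PPh3 trans, I trans; CN trans, PPh3 cis, I cis; CN cis, PPh3 trans, I cis; CN cis, PPh3 cis, I cis (chiral); CN cis, PPh3 cis, I trans.

5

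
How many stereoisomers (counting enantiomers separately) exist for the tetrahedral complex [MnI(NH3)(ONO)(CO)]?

2

In a tetrahedral complex all four positions are equivalent and every pair of ligands is adjacent — there is no cis/trans distinction.
Only one geometric arrangement is possible; it has no improper symmetry element, so it exists as a pair of enantiomers (2 stereoisomers).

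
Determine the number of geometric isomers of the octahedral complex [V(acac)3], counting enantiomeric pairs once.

1

Each acac is bidentate and must span two cis positions.
Only one geometric arrangement is possible; it has no improper symmetry element, so it exists as a pair of enantiomers (2 stereoisomers).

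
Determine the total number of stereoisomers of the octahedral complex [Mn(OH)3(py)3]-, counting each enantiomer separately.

2

The six octahedral sites form three mutually perpendicular trans pairs.
The distinct arrangements are (2 in all): OH mer; OH fac.
Each arrangement has an internal mirror plane or centre of symmetry, so none is chiral.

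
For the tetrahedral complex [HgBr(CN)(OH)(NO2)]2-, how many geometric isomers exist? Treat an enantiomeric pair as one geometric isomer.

In a tetrahedral complex all four positions are equivalent and every pair of ligands is adjacent — there is no cis/trans distinction.
Only one geometric arrangement is possible; it has no improper symmetry element, so it exists as a pair of enantiomers (2 stereoisomers).

1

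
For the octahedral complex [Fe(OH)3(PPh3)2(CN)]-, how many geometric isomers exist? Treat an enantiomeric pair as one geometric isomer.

3

The six octahedral sites form three mutually perpendicular trans pairs.
The distinct arrangements are (3 in all): OH mer, PPh3 trans; OH fac, PPh3 cis; OH mer, PPh3 cis.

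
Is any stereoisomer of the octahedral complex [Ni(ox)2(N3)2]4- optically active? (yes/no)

yes

Each ox is bidentate and must span two cis positions.
The distinct arrangements are (2 in all): N3 trans; N3 cis (chiral).
One of these lacks any improper symmetry element and so occurs as an enantiomeric pair, giving 2 + 1 = 3 stereoisomers in total.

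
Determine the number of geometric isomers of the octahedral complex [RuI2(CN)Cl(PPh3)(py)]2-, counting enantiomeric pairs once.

9

In an octahedral complex each vertex has one trans partner and four cis neighbours.
Placing the ligands in turn and identifying arrangements related by rotation or reflection leaves 9 distinct geometric isomers.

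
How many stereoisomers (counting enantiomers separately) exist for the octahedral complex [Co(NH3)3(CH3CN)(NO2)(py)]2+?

The six octahedral sites form three mutually perpendicular trans pairs.
The distinct arrangements are (4 in all): NH3 mer (3 arrangements); NH3 fac (chiral).
One of these lacks any improper symmetry element and so occurs as an enantiomeric pair, giving 4 + 1 = 5 stereoisomers in total.

5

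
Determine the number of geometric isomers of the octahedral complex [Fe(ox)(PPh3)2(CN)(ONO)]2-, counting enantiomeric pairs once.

4

In an octahedral complex each vertex has one trans partner and four cis neighbours.
Each ox is bidentate and must span two cis positions.
The distinct arrangements are (4 in all): PPh3 cis (3 arrangements, 2 chiral); PPh3 trans.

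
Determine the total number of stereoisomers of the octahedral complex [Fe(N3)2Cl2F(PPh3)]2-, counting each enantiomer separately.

An octahedron has six vertices in three trans pairs; every non-trans pair is cis.
The distinct arrangements are (6 in all): N3 cis, Cl trans; N3 trans, Cl trans; N3 cis, Cl cis (3 arrangements, 2 chiral); N3 trans, Cl cis.
Of these, 2 lack any improper symmetry element and so occur as enantiomeric pairs, giving 6 + 2 = 8 stereoisomers in total.

8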